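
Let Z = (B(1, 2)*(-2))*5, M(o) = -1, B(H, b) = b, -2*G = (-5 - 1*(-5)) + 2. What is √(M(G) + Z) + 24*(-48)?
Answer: -1152 + I*√21 ≈ -1152.0 + 4.5826*I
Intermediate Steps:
G = -1 (G = -((-5 - 1*(-5)) + 2)/2 = -((-5 + 5) + 2)/2 = -(0 + 2)/2 = -½*2 = -1)
Z = -20 (Z = (2*(-2))*5 = -4*5 = -20)
√(M(G) + Z) + 24*(-48) = √(-1 - 20) + 24*(-48) = √(-21) - 1152 = I*√21 - 1152 = -1152 + I*√21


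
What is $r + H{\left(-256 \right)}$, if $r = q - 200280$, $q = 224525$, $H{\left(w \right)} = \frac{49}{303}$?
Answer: $\frac{7346284}{303} \approx 24245.0$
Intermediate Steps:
$H{\left(w \right)} = \frac{49}{303}$ ($H{\left(w \right)} = 49 \cdot \frac{1}{303} = \frac{49}{303}$)
$r = 24245$ ($r = 224525 - 200280 = 24245$)
$r + H{\left(-256 \right)} = 24245 + \frac{49}{303} = \frac{7346284}{303}$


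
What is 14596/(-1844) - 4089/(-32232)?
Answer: -38576513/4952984 ≈ -7.7885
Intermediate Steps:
14596/(-1844) - 4089/(-32232) = 14596*(-1/1844) - 4089*(-1/32232) = -3649/461 + 1363/10744 = -38576513/4952984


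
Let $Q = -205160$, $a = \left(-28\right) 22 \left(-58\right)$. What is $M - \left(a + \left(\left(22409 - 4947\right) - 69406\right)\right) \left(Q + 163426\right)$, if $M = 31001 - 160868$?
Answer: $-676888411$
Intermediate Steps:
$a = 35728$ ($a = \left(-616\right) \left(-58\right) = 35728$)
$M = -129867$
$M - \left(a + \left(\left(22409 - 4947\right) - 69406\right)\right) \left(Q + 163426\right) = -129867 - \left(35728 + \left(\left(22409 - 4947\right) - 69406\right)\right) \left(-205160 + 163426\right) = -129867 - \left(35728 + \left(17462 - 69406\right)\right) \left(-41734\right) = -129867 - \left(35728 - 51944\right) \left(-41734\right) = -129867 - \left(-16216\right) \left(-41734\right) = -129867 - 676758544 = -676888411$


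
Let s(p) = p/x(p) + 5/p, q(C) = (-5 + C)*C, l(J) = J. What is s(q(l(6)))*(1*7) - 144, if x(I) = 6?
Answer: -787/6 ≈ -131.17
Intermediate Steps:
q(C) = C*(-5 + C)
s(p) = 5/p + p/6 (s(p) = p/6 + 5/p = 5/p + p/6)
s(q(l(6)))*(1*7) - 144 = (5/((6*(-5 + 6))) + (6*(-5 + 6))/6)*(1*7) - 144 = (5/((6*1)) + (6*1)/6)*7 - 144 = (5/6 + (⅙)*6)*7 - 144 = (5*(⅙) + 1)*7 - 144 = (⅚ + 1)*7 - 144 = (11/6)*7 - 144 = 77/6 - 144 = -787/6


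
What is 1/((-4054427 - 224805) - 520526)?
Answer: -1/4799758 ≈ -2.0834e-7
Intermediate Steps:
1/((-4054427 - 224805) - 520526) = 1/(-4279232 - 520526) = 1/(-4799758) = -1/4799758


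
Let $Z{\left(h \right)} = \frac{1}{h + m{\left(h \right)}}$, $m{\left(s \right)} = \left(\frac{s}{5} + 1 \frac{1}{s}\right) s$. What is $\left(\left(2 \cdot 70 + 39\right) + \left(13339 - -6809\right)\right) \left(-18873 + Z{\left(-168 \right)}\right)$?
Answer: $- \frac{10507282257584}{27389} \approx -3.8363 \cdot 10^{8}$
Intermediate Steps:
$m{\left(s \right)} = s \left(\frac{1}{s} + \frac{s}{5}\right)$ ($m{\left(s \right)} = \left(s \frac{1}{5} + \frac{1}{s}\right) s = \left(\frac{s}{5} + \frac{1}{s}\right) s = \left(\frac{1}{s} + \frac{s}{5}\right) s = s \left(\frac{1}{s} + \frac{s}{5}\right)$)
$Z{\left(h \right)} = \frac{1}{1 + h + \frac{h^{2}}{5}}$ ($Z{\left(h \right)} = \frac{1}{h + \left(1 + \frac{h^{2}}{5}\right)} = \frac{1}{1 + h + \frac{h^{2}}{5}}$)
$\left(\left(2 \cdot 70 + 39\right) + \left(13339 - -6809\right)\right) \left(-18873 + Z{\left(-168 \right)}\right) = \left(\left(2 \cdot 70 + 39\right) + \left(13339 - -6809\right)\right) \left(-18873 + \frac{5}{5 + \left(-168\right)^{2} + 5 \left(-168\right)}\right) = \left(\left(140 + 39\right) + \left(13339 + 6809\right)\right) \left(-18873 + \frac{5}{5 + 28224 - 840}\right) = \left(179 + 20148\right) \left(-18873 + \frac{5}{27389}\right) = 20327 \left(-18873 + 5 \cdot \frac{1}{27389}\right) = 20327 \left(-18873 + \frac{5}{27389}\right) = 20327 \left(- \frac{516912592}{27389}\right) = - \frac{10507282257584}{27389}$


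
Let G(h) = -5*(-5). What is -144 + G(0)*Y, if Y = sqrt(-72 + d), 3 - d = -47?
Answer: -144 + 25*I*sqrt(22) ≈ -144.0 + 117.26*I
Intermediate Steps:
d = 50 (d = 3 - 1*(-47) = 3 + 47 = 50)
G(h) = 25
Y = I*sqrt(22) (Y = sqrt(-72 + 50) = sqrt(-22) = I*sqrt(22) ≈ 4.6904*I)
-144 + G(0)*Y = -144 + 25*(I*sqrt(22)) = -144 + 25*I*sqrt(22)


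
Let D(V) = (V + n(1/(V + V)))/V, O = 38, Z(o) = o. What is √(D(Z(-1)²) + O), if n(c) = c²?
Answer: √157/2 ≈ 6.2650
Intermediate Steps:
D(V) = (V + 1/(4*V²))/V (D(V) = (V + (1/(V + V))²)/V = (V + (1/(2*V))²)/V = (V + 1/(4*V²))/V)
√(D(Z(-1)²) + O) = √((1 + 1/(4*((-1)²)³)) + 38) = √((1 + (¼)/1³) + 38) = √((1 + (¼)*1) + 38) = √((1 + ¼) + 38) = √(5/4 + 38) = √(157/4) = √157/2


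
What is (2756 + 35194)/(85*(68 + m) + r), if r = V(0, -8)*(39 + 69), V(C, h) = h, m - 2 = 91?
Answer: 37950/12821 ≈ 2.9600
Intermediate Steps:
m = 93 (m = 2 + 91 = 93)
r = -864 (r = -8*(39 + 69) = -8*108 = -864)
(2756 + 35194)/(85*(68 + m) + r) = (2756 + 35194)/(85*(68 + 93) - 864) = 37950/(85*161 - 864) = 37950/(13685 - 864) = 37950/12821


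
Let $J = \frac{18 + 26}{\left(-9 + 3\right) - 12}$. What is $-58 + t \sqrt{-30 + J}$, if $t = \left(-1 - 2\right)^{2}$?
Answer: $-58 + 6 i \sqrt{73} \approx -58.0 + 51.264 i$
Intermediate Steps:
$J = - \frac{22}{9}$ ($J = \frac{44}{-6 - 12} = \frac{44}{-18} = 44 \left(- \frac{1}{18}\right) = - \frac{22}{9} \approx -2.4444$)
$t = 9$ ($t = \left(-3\right)^{2} = 9$)
$-58 + t \sqrt{-30 + J} = -58 + 9 \sqrt{-30 - \frac{22}{9}} = -58 + 9 \sqrt{- \frac{292}{9}} = -58 + 9 \frac{2 i \sqrt{73}}{3} = -58 + 6 i \sqrt{73}$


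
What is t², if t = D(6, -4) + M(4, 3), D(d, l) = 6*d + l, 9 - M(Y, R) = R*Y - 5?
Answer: 1156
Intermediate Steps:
M(Y, R) = 14 - R*Y (M(Y, R) = 9 - (R*Y - 5) = 9 - (-5 + R*Y) = 9 + (5 - R*Y) = 14 - R*Y)
D(d, l) = l + 6*d
t = 34 (t = (-4 + 6*6) + (14 - 1*3*4) = (-4 + 36) + (14 - 12) = 32 + 2 = 34)
t² = 34² = 1156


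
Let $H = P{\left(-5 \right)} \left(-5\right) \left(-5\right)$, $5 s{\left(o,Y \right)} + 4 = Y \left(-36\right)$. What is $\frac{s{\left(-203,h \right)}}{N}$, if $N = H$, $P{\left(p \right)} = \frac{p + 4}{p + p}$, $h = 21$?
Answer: $- \frac{304}{5} \approx -60.8$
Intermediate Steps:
$P{\left(p \right)} = \frac{4 + p}{2 p}$
$s{\left(o,Y \right)} = - \frac{4}{5} - \frac{36 Y}{5}$ ($s{\left(o,Y \right)} = - \frac{4}{5} + \frac{Y \left(-36\right)}{5} = - \frac{4}{5} + \frac{\left(-36\right) Y}{5} = - \frac{4}{5} - \frac{36 Y}{5}$)
$H = \frac{5}{2}$ ($H = \frac{4 - 5}{2 \left(-5\right)} \left(-5\right) \left(-5\right) = \frac{1}{2} \left(- \frac{1}{5}\right) \left(-1\right) \left(-5\right) \left(-5\right) = \frac{1}{10} \left(-5\right) \left(-5\right) = \left(- \frac{1}{2}\right) \left(-5\right) = \frac{5}{2} \approx 2.5$)
$N = \frac{5}{2} \approx 2.5$
$\frac{s{\left(-203,h \right)}}{N} = \frac{- \frac{4}{5} - \frac{756}{5}}{\frac{5}{2}} = \left(- \frac{4}{5} - \frac{756}{5}\right) \frac{2}{5} = \left(-152\right) \frac{2}{5} = - \frac{304}{5}$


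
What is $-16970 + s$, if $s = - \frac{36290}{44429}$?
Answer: $- \frac{753996420}{44429} \approx -16971.0$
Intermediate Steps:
$s = - \frac{36290}{44429}$ ($s = \left(-36290\right) \frac{1}{44429} = - \frac{36290}{44429} \approx -0.81681$)
$-16970 + s = -16970 - \frac{36290}{44429} = - \frac{753996420}{44429}$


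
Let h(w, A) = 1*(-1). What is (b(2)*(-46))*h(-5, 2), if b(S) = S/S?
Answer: 46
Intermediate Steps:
b(S) = 1
h(w, A) = -1
(b(2)*(-46))*h(-5, 2) = (1*(-46))*(-1) = -46*(-1) = 46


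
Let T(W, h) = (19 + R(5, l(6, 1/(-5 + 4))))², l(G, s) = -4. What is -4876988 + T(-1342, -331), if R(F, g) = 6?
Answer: -4876363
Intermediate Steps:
T(W, h) = 625 (T(W, h) = (19 + 6)² = 25² = 625)
-4876988 + T(-1342, -331) = -4876988 + 625 = -4876363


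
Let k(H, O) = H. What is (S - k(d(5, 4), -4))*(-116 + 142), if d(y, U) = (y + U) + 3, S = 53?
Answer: 1066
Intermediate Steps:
d(y, U) = 3 + U + y (d(y, U) = (U + y) + 3 = 3 + U + y)
(S - k(d(5, 4), -4))*(-116 + 142) = (53 - (3 + 4 + 5))*(-116 + 142) = (53 - 1*12)*26 = (53 - 12)*26 = 41*26 = 1066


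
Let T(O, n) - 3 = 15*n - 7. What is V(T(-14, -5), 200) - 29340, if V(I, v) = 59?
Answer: -29281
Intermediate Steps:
T(O, n) = -4 + 15*n (T(O, n) = 3 + (15*n - 7) = 3 + (-7 + 15*n) = -4 + 15*n)
V(T(-14, -5), 200) - 29340 = 59 - 29340 = -29281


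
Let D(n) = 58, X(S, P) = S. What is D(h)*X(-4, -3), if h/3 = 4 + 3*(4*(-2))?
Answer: -232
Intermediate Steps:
h = -60 (h = 3*(4 + 3*(4*(-2))) = 3*(4 + 3*(-8)) = 3*(4 - 24) = 3*(-20) = -60)
D(h)*X(-4, -3) = 58*(-4) = -232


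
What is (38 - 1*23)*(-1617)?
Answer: -24255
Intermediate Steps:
(38 - 1*23)*(-1617) = (38 - 23)*(-1617) = 15*(-1617) = -24255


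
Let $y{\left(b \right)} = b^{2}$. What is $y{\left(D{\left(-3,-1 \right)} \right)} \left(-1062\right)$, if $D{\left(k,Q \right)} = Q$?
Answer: $-1062$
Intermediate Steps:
$y{\left(D{\left(-3,-1 \right)} \right)} \left(-1062\right) = \left(-1\right)^{2} \left(-1062\right) = 1 \left(-1062\right) = -1062$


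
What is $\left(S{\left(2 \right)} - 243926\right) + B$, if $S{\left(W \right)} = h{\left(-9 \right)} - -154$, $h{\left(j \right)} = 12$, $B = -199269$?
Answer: $-443029$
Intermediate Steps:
$S{\left(W \right)} = 166$ ($S{\left(W \right)} = 12 - -154 = 12 + 154 = 166$)
$\left(S{\left(2 \right)} - 243926\right) + B = \left(166 - 243926\right) - 199269 = -243760 - 199269 = -443029$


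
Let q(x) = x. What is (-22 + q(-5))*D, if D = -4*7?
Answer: 756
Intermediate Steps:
D = -28
(-22 + q(-5))*D = (-22 - 5)*(-28) = -27*(-28) = 756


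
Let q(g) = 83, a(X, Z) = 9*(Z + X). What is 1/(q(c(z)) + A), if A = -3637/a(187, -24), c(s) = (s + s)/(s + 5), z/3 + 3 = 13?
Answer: 1467/118124 ≈ 0.012419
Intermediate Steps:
z = 30 (z = -9 + 3*13 = -9 + 39 = 30)
a(X, Z) = 9*X + 9*Z (a(X, Z) = 9*(X + Z) = 9*X + 9*Z)
c(s) = 2*s/(5 + s) (c(s) = (2*s)/(5 + s) = 2*s/(5 + s))
A = -3637/1467 (A = -3637/(9*187 + 9*(-24)) = -3637/(1683 - 216) = -3637/1467 ≈ -2.4792)
1/(q(c(z)) + A) = 1/(83 - 3637/1467) = 1/(118124/1467) = 1467/118124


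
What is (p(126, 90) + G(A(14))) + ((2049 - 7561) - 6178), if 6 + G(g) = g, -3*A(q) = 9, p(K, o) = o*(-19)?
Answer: -13409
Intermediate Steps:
p(K, o) = -19*o
A(q) = -3 (A(q) = -1/3*9 = -3)
G(g) = -6 + g
(p(126, 90) + G(A(14))) + ((2049 - 7561) - 6178) = (-19*90 + (-6 - 3)) + ((2049 - 7561) - 6178) = (-1710 - 9) + (-5512 - 6178) = -1719 - 11690 = -13409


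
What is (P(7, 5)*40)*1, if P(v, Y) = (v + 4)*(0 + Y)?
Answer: 2200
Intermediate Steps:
P(v, Y) = Y*(4 + v) (P(v, Y) = (4 + v)*Y = Y*(4 + v))
(P(7, 5)*40)*1 = ((5*(4 + 7))*40)*1 = ((5*11)*40)*1 = (55*40)*1 = 2200*1 = 2200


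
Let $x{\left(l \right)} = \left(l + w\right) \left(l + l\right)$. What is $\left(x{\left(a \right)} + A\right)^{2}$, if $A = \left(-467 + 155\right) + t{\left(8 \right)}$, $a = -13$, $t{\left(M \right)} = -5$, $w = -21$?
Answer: $321489$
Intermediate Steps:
$x{\left(l \right)} = 2 l \left(-21 + l\right)$ ($x{\left(l \right)} = \left(l - 21\right) \left(l + l\right) = \left(-21 + l\right) 2 l = 2 l \left(-21 + l\right)$)
$A = -317$ ($A = \left(-467 + 155\right) - 5 = -312 - 5 = -317$)
$\left(x{\left(a \right)} + A\right)^{2} = \left(2 \left(-13\right) \left(-21 - 13\right) - 317\right)^{2} = \left(2 \left(-13\right) \left(-34\right) - 317\right)^{2} = \left(884 - 317\right)^{2} = 567^{2} = 321489$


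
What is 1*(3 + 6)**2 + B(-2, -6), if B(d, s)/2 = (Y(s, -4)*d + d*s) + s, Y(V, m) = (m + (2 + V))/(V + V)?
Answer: 271/3 ≈ 90.333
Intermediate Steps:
Y(V, m) = (2 + V + m)/(2*V) (Y(V, m) = (2 + V + m)/((2*V)) = (2 + V + m)*(1/(2*V)) = (2 + V + m)/(2*V))
B(d, s) = 2*s + 2*d*s + d*(-2 + s)/s (B(d, s) = 2*((((2 + s - 4)/(2*s))*d + d*s) + s) = 2*((((-2 + s)/(2*s))*d + d*s) + s) = 2*((d*(-2 + s)/(2*s) + d*s) + s) = 2*((d*s + d*(-2 + s)/(2*s)) + s) = 2*(s + d*s + d*(-2 + s)/(2*s)) = 2*s + 2*d*s + d*(-2 + s)/s)
1*(3 + 6)**2 + B(-2, -6) = 1*(3 + 6)**2 + (-2*(-2 - 6) + 2*(-6)**2*(1 - 2))/(-6) = 1*9**2 - (-2*(-8) + 2*36*(-1))/6 = 1*81 - (16 - 72)/6 = 81 - 1/6*(-56) = 81 + 28/3 = 271/3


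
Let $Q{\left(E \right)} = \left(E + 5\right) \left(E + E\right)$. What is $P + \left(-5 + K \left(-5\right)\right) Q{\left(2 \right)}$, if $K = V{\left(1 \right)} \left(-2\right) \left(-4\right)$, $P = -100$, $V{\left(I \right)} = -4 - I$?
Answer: $5360$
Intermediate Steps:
$K = -40$ ($K = \left(-4 - 1\right) \left(-2\right) \left(-4\right) = \left(-5\right) \left(-2\right) \left(-4\right) = 10 \left(-4\right) = -40$)
$Q{\left(E \right)} = 2 E \left(5 + E\right)$ ($Q{\left(E \right)} = \left(5 + E\right) 2 E = 2 E \left(5 + E\right)$)
$P + \left(-5 + K \left(-5\right)\right) Q{\left(2 \right)} = -100 + \left(-5 - -200\right) 2 \cdot 2 \left(5 + 2\right) = -100 + \left(-5 + 200\right) 2 \cdot 2 \cdot 7 = -100 + 195 \cdot 28 = -100 + 5460 = 5360$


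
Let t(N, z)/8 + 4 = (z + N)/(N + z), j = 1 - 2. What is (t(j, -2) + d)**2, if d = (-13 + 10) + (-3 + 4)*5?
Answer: 484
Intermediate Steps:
j = -1
t(N, z) = -24 (t(N, z) = -32 + 8*((z + N)/(N + z)) = -32 + 8*((N + z)/(N + z)) = -32 + 8*1 = -32 + 8 = -24)
d = 2 (d = -3 + 1*5 = -3 + 5 = 2)
(t(j, -2) + d)**2 = (-24 + 2)**2 = (-22)**2 = 484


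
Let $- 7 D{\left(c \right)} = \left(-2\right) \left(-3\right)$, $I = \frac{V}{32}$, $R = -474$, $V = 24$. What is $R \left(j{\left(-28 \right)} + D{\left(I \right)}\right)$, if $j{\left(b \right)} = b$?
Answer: $\frac{95748}{7} \approx 13678.0$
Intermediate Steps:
$I = \frac{3}{4}$ ($I = \frac{24}{32} = 24 \cdot \frac{1}{32} = \frac{3}{4} \approx 0.75$)
$D{\left(c \right)} = - \frac{6}{7}$ ($D{\left(c \right)} = - \frac{\left(-2\right) \left(-3\right)}{7} = \left(- \frac{1}{7}\right) 6 = - \frac{6}{7}$)
$R \left(j{\left(-28 \right)} + D{\left(I \right)}\right) = - 474 \left(-28 - \frac{6}{7}\right) = \left(-474\right) \left(- \frac{202}{7}\right) = \frac{95748}{7}$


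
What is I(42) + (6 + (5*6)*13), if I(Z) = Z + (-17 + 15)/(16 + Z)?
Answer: 12701/29 ≈ 437.97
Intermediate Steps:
I(Z) = Z - 2/(16 + Z)
I(42) + (6 + (5*6)*13) = (-2 + 42**2 + 16*42)/(16 + 42) + (6 + (5*6)*13) = (-2 + 1764 + 672)/58 + (6 + 30*13) = (1/58)*2434 + (6 + 390) = 1217/29 + 396 = 12701/29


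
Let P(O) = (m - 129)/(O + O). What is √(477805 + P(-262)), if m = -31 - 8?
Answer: √8199617107/131 ≈ 691.23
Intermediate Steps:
m = -39
P(O) = -84/O (P(O) = (-39 - 129)/(O + O) = -168*1/(2*O) = -84/O)
√(477805 + P(-262)) = √(477805 - 84/(-262)) = √(477805 - 84*(-1/262)) = √(477805 + 42/131) = √(62592497/131) = √8199617107/131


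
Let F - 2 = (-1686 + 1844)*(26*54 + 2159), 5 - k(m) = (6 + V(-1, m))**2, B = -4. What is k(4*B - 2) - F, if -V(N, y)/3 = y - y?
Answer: -562987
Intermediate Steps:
V(N, y) = 0 (V(N, y) = -3*(y - y) = -3*0 = 0)
k(m) = -31 (k(m) = 5 - (6 + 0)**2 = 5 - 1*6**2 = 5 - 1*36 = 5 - 36 = -31)
F = 562956 (F = 2 + (-1686 + 1844)*(26*54 + 2159) = 2 + 158*(1404 + 2159) = 2 + 158*3563 = 2 + 562954 = 562956)
k(4*B - 2) - F = -31 - 1*562956 = -31 - 562956 = -562987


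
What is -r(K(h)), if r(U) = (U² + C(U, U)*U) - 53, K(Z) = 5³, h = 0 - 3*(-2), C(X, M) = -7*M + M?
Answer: 78178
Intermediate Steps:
C(X, M) = -6*M
h = 6 (h = 0 + 6 = 6)
K(Z) = 125
r(U) = -53 - 5*U² (r(U) = (U² + (-6*U)*U) - 53 = (U² - 6*U²) - 53 = -5*U² - 53 = -53 - 5*U²)
-r(K(h)) = -(-53 - 5*125²) = -(-53 - 5*15625) = -(-53 - 78125) = -1*(-78178) = 78178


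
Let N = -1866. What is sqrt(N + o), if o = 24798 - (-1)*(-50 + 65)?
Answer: sqrt(22947) ≈ 151.48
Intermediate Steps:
o = 24813 (o = 24798 - (-1)*15 = 24798 - 1*(-15) = 24798 + 15 = 24813)
sqrt(N + o) = sqrt(-1866 + 24813) = sqrt(22947)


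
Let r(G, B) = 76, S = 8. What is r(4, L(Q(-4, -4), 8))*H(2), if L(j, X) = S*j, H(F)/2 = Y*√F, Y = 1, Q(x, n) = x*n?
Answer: 152*√2 ≈ 214.96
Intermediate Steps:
Q(x, n) = n*x
H(F) = 2*√F (H(F) = 2*(1*√F) = 2*√F)
L(j, X) = 8*j
r(4, L(Q(-4, -4), 8))*H(2) = 76*(2*√2) = 152*√2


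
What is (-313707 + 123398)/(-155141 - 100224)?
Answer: 190309/255365 ≈ 0.74524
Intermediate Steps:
(-313707 + 123398)/(-155141 - 100224) = -190309/(-255365) = -190309*(-1/255365) = 190309/255365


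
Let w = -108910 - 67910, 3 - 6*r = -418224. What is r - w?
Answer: 493049/2 ≈ 2.4652e+5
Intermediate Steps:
r = 139409/2 (r = ½ - ⅙*(-418224) = ½ + 69704 = 139409/2 ≈ 69705.)
w = -176820
r - w = 139409/2 - 1*(-176820) = 139409/2 + 176820 = 493049/2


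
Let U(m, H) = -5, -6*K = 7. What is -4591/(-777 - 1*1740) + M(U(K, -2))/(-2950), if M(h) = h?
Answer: 2711207/1485030 ≈ 1.8257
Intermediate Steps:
K = -7/6 (K = -⅙*7 = -7/6 ≈ -1.1667)
-4591/(-777 - 1*1740) + M(U(K, -2))/(-2950) = -4591/(-777 - 1*1740) - 5/(-2950) = -4591/(-777 - 1740) - 5*(-1/2950) = -4591/(-2517) + 1/590 = -4591*(-1/2517) + 1/590 = 4591/2517 + 1/590 = 2711207/1485030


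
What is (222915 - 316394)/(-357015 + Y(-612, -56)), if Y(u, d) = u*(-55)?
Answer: 93479/323355 ≈ 0.28909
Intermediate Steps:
Y(u, d) = -55*u
(222915 - 316394)/(-357015 + Y(-612, -56)) = (222915 - 316394)/(-357015 - 55*(-612)) = -93479/(-357015 + 33660) = -93479/(-323355) = -93479*(-1/323355) = 93479/323355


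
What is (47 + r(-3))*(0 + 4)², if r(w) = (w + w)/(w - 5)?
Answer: 764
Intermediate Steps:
r(w) = 2*w/(-5 + w) (r(w) = (2*w)/(-5 + w) = 2*w/(-5 + w))
(47 + r(-3))*(0 + 4)² = (47 + 2*(-3)/(-5 - 3))*(0 + 4)² = (47 + 2*(-3)/(-8))*4² = (47 + 2*(-3)*(-⅛))*16 = (47 + ¾)*16 = (191/4)*16 = 764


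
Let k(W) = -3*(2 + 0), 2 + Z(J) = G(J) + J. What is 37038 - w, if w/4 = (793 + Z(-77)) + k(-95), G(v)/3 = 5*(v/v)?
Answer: 34146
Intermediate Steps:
G(v) = 15 (G(v) = 3*(5*(v/v)) = 3*(5*1) = 3*5 = 15)
Z(J) = 13 + J (Z(J) = -2 + (15 + J) = 13 + J)
k(W) = -6 (k(W) = -3*2 = -6)
w = 2892 (w = 4*((793 + (13 - 77)) - 6) = 4*((793 - 64) - 6) = 4*(729 - 6) = 4*723 = 2892)
37038 - w = 37038 - 1*2892 = 37038 - 2892 = 34146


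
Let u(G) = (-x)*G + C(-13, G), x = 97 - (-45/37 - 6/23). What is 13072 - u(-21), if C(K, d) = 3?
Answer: 9361835/851 ≈ 11001.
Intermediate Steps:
x = 83804/851 (x = 97 - (-45*1/37 - 6*1/23) = 97 - (-45/37 - 6/23) = 97 - 1*(-1257/851) = 97 + 1257/851 = 83804/851 ≈ 98.477)
u(G) = 3 - 83804*G/851 (u(G) = (-1*83804/851)*G + 3 = -83804*G/851 + 3 = 3 - 83804*G/851)
13072 - u(-21) = 13072 - (3 - 83804/851*(-21)) = 13072 - (3 + 1759884/851) = 13072 - 1*1762437/851 = 13072 - 1762437/851 = 9361835/851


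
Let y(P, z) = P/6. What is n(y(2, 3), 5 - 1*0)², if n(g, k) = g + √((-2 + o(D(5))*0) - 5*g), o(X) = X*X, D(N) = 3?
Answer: (1 + I*√33)²/9 ≈ -3.5556 + 1.2766*I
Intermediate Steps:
y(P, z) = P/6 (y(P, z) = P*(⅙) = P/6)
o(X) = X²
n(g, k) = g + √(-2 - 5*g) (n(g, k) = g + √((-2 + 3²*0) - 5*g) = g + √((-2 + 9*0) - 5*g) = g + √((-2 + 0) - 5*g) = g + √(-2 - 5*g))
n(y(2, 3), 5 - 1*0)² = ((⅙)*2 + √(-2 - 5*2/6))² = (⅓ + √(-2 - 5*⅓))² = (⅓ + √(-2 - 5/3))² = (⅓ + √(-11/3))² = (⅓ + I*√33/3)²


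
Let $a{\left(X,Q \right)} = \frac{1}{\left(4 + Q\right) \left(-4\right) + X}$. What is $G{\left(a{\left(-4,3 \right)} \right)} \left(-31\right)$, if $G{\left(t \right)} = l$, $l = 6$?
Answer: $-186$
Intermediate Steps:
$a{\left(X,Q \right)} = \frac{1}{-16 + X - 4 Q}$ ($a{\left(X,Q \right)} = \frac{1}{\left(-16 - 4 Q\right) + X} = \frac{1}{-16 + X - 4 Q}$)
$G{\left(t \right)} = 6$
$G{\left(a{\left(-4,3 \right)} \right)} \left(-31\right) = 6 \left(-31\right) = -186$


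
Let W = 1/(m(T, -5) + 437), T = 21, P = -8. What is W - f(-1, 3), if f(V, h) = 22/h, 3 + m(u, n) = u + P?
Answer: -3277/447 ≈ -7.3311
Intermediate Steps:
m(u, n) = -11 + u (m(u, n) = -3 + (u - 8) = -3 + (-8 + u) = -11 + u)
W = 1/447 (W = 1/((-11 + 21) + 437) = 1/(10 + 437) = 1/447 ≈ 0.0022371)
W - f(-1, 3) = 1/447 - 22/3 = -3277/447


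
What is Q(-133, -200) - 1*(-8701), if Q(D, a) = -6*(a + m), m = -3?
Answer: 9919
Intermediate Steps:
Q(D, a) = 18 - 6*a (Q(D, a) = -6*(a - 3) = -6*(-3 + a) = 18 - 6*a)
Q(-133, -200) - 1*(-8701) = (18 - 6*(-200)) - 1*(-8701) = (18 + 1200) + 8701 = 1218 + 8701 = 9919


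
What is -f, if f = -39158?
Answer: 39158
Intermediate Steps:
-f = -1*(-39158) = 39158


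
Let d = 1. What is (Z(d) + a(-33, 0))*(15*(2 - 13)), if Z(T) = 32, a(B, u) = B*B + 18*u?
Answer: -184965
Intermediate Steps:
a(B, u) = B² + 18*u
(Z(d) + a(-33, 0))*(15*(2 - 13)) = (32 + ((-33)² + 18*0))*(15*(2 - 13)) = (32 + (1089 + 0))*(15*(-11)) = (32 + 1089)*(-165) = 1121*(-165) = -184965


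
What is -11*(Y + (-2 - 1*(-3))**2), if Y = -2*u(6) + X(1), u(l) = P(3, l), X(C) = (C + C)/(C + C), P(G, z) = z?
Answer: 110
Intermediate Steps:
X(C) = 1 (X(C) = (2*C)/((2*C)) = (2*C)*(1/(2*C)) = 1)
u(l) = l
Y = -11 (Y = -2*6 + 1 = -12 + 1 = -11)
-11*(Y + (-2 - 1*(-3))**2) = -11*(-11 + (-2 - 1*(-3))**2) = -11*(-11 + (-2 + 3)**2) = -11*(-11 + 1**2) = -11*(-11 + 1) = -11*(-10) = 110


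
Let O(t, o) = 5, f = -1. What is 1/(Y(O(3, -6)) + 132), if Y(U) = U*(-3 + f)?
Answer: 1/112 ≈ 0.0089286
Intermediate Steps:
Y(U) = -4*U (Y(U) = U*(-3 - 1) = U*(-4) = -4*U)
1/(Y(O(3, -6)) + 132) = 1/(-4*5 + 132) = 1/(-20 + 132) = 1/112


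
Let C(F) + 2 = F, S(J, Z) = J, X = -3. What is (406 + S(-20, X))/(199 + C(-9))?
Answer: 193/94 ≈ 2.0532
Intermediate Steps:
C(F) = -2 + F
(406 + S(-20, X))/(199 + C(-9)) = (406 - 20)/(199 + (-2 - 9)) = 386/(199 - 11) = 386/188 = 386*(1/188) = 193/94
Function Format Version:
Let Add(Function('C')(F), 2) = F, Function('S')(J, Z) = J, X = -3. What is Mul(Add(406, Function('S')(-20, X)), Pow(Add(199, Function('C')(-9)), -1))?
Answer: Rational(193, 94) ≈ 2.0532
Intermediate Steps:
Function('C')(F) = Add(-2, F)
Mul(Add(406, Function('S')(-20, X)), Pow(Add(199, Function('C')(-9)), -1)) = Mul(Add(406, -20), Pow(Add(199, Add(-2, -9)), -1)) = Mul(386, Pow(Add(199, -11), -1)) = Mul(386, Pow(188, -1)) = Mul(386, Rational(1, 188)) = Rational(193, 94)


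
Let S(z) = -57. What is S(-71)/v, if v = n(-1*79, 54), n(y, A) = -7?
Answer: 57/7 ≈ 8.1429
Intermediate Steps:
v = -7
S(-71)/v = -57/(-7) = -57*(-1/7) = 57/7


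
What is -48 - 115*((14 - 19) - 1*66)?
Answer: 8117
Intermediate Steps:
-48 - 115*((14 - 19) - 1*66) = -48 - 115*(-5 - 66) = -48 - 115*(-71) = -48 + 8165 = 8117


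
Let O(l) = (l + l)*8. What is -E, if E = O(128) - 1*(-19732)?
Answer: -21780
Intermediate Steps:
O(l) = 16*l (O(l) = (2*l)*8 = 16*l)
E = 21780 (E = 16*128 - 1*(-19732) = 2048 + 19732 = 21780)
-E = -1*21780 = -21780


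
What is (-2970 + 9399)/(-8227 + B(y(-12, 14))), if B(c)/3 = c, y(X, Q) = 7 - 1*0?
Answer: -6429/8206 ≈ -0.78345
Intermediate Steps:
y(X, Q) = 7 (y(X, Q) = 7 + 0 = 7)
B(c) = 3*c
(-2970 + 9399)/(-8227 + B(y(-12, 14))) = (-2970 + 9399)/(-8227 + 3*7) = 6429/(-8227 + 21) = 6429/(-8206) = 6429*(-1/8206) = -6429/8206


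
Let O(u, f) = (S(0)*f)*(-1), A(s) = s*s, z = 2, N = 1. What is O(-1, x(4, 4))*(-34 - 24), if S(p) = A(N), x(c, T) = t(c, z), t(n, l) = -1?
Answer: -58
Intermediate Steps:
A(s) = s**2
x(c, T) = -1
S(p) = 1 (S(p) = 1**2 = 1)
O(u, f) = -f (O(u, f) = (1*f)*(-1) = f*(-1) = -f)
O(-1, x(4, 4))*(-34 - 24) = (-1*(-1))*(-34 - 24) = 1*(-58) = -58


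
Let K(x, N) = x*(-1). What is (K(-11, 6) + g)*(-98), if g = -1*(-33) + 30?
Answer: -7252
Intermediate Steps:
g = 63 (g = 33 + 30 = 63)
K(x, N) = -x
(K(-11, 6) + g)*(-98) = (-1*(-11) + 63)*(-98) = (11 + 63)*(-98) = 74*(-98) = -7252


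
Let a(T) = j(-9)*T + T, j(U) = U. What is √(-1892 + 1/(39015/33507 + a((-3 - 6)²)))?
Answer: I*√4218470901199/47219 ≈ 43.497*I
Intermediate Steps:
a(T) = -8*T (a(T) = -9*T + T = -8*T)
√(-1892 + 1/(39015/33507 + a((-3 - 6)²))) = √(-1892 + 1/(39015/33507 - 8*(-3 - 6)²)) = √(-1892 + 1/(39015*(1/33507) - 8*(-9)²)) = √(-1892 + 1/(85/73 - 8*81)) = √(-1892 + 1/(85/73 - 648)) = √(-1892 + 1/(-47219/73)) = √(-1892 - 73/47219) = √(-89338421/47219) = I*√4218470901199/47219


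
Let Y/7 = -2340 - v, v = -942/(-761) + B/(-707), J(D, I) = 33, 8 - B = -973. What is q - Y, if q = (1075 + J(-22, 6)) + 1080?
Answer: 1427074501/76861 ≈ 18567.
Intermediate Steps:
B = 981 (B = 8 - 1*(-973) = 8 + 973 = 981)
v = -80547/538027 (v = -942/(-761) + 981/(-707) = -942*(-1/761) + 981*(-1/707) = 942/761 - 981/707 = -80547/538027 ≈ -0.14971)
Y = -1258902633/76861 (Y = 7*(-2340 - 1*(-80547/538027)) = 7*(-2340 + 80547/538027) = 7*(-1258902633/538027) = -1258902633/76861 ≈ -16379.)
q = 2188 (q = (1075 + 33) + 1080 = 1108 + 1080 = 2188)
q - Y = 2188 - 1*(-1258902633/76861) = 2188 + 1258902633/76861 = 1427074501/76861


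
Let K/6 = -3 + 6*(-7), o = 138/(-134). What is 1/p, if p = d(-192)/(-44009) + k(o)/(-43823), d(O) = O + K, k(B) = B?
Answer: 18459518467/194219109 ≈ 95.045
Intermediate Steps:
o = -69/67 (o = 138*(-1/134) = -69/67 ≈ -1.0299)
K = -270 (K = 6*(-3 + 6*(-7)) = 6*(-3 - 42) = 6*(-45) = -270)
d(O) = -270 + O (d(O) = O - 270 = -270 + O)
p = 194219109/18459518467 (p = (-270 - 192)/(-44009) - 69/67/(-43823) = -462*(-1/44009) - 69/67*(-1/43823) = 66/6287 + 69/2936141 = 194219109/18459518467 ≈ 0.010521)
1/p = 1/(194219109/18459518467) = 18459518467/194219109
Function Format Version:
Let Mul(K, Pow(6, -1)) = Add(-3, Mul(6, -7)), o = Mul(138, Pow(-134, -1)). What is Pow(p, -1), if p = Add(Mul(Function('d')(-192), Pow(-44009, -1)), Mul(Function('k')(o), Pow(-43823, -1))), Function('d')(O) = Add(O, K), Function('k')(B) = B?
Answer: Rational(18459518467, 194219109) ≈ 95.045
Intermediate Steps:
o = Rational(-69, 67) (o = Mul(138, Rational(-1, 134)) = Rational(-69, 67) ≈ -1.0299)
K = -270 (K = Mul(6, Add(-3, Mul(6, -7))) = Mul(6, Add(-3, -42)) = Mul(6, -45) = -270)
Function('d')(O) = Add(-270, O) (Function('d')(O) = Add(O, -270) = Add(-270, O))
p = Rational(194219109, 18459518467) (p = Add(Mul(Add(-270, -192), Pow(-44009, -1)), Mul(Rational(-69, 67), Pow(-43823, -1))) = Add(Mul(-462, Rational(-1, 44009)), Mul(Rational(-69, 67), Rational(-1, 43823))) = Add(Rational(66, 6287), Rational(69, 2936141)) = Rational(194219109, 18459518467) ≈ 0.010521)
Pow(p, -1) = Pow(Rational(194219109, 18459518467), -1) = Rational(18459518467, 194219109)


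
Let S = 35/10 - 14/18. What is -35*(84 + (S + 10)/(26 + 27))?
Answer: -2812775/954 ≈ -2948.4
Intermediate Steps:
S = 49/18 (S = 35*(1/10) - 14*1/18 = 7/2 - 7/9 = 49/18 ≈ 2.7222)
-35*(84 + (S + 10)/(26 + 27)) = -35*(84 + (49/18 + 10)/(26 + 27)) = -35*(84 + (229/18)/53) = -35*(84 + (229/18)*(1/53)) = -35*(84 + 229/954) = -35*80365/954 = -2812775/954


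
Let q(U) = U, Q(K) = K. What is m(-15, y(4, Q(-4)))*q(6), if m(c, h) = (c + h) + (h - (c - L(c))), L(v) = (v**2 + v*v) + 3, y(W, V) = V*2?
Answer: 2622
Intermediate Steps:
y(W, V) = 2*V
L(v) = 3 + 2*v**2 (L(v) = (v**2 + v**2) + 3 = 2*v**2 + 3 = 3 + 2*v**2)
m(c, h) = 3 + 2*h + 2*c**2 (m(c, h) = (c + h) + (h - (c - (3 + 2*c**2))) = (c + h) + (h - (c + (-3 - 2*c**2))) = (c + h) + (h - (-3 + c - 2*c**2)) = (c + h) + (h + (3 - c + 2*c**2)) = (c + h) + (3 + h - c + 2*c**2) = 3 + 2*h + 2*c**2)
m(-15, y(4, Q(-4)))*q(6) = (3 + 2*(2*(-4)) + 2*(-15)**2)*6 = (3 + 2*(-8) + 2*225)*6 = (3 - 16 + 450)*6 = 437*6 = 2622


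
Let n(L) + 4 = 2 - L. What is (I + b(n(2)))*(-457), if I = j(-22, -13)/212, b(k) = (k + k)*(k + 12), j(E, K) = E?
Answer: 3105315/106 ≈ 29295.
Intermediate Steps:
n(L) = -2 - L (n(L) = -4 + (2 - L) = -2 - L)
b(k) = 2*k*(12 + k) (b(k) = (2*k)*(12 + k) = 2*k*(12 + k))
I = -11/106 (I = -22/212 = -22*1/212 = -11/106 ≈ -0.10377)
(I + b(n(2)))*(-457) = (-11/106 + 2*(-2 - 1*2)*(12 + (-2 - 1*2)))*(-457) = (-11/106 + 2*(-2 - 2)*(12 + (-2 - 2)))*(-457) = (-11/106 + 2*(-4)*(12 - 4))*(-457) = (-11/106 + 2*(-4)*8)*(-457) = (-11/106 - 64)*(-457) = -6795/106*(-457) = 3105315/106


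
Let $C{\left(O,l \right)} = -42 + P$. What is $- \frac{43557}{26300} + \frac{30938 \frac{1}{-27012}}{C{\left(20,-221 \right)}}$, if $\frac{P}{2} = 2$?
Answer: $- \frac{1371739831}{843618525} \approx -1.626$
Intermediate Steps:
$P = 4$ ($P = 2 \cdot 2 = 4$)
$C{\left(O,l \right)} = -38$ ($C{\left(O,l \right)} = -42 + 4 = -38$)
$- \frac{43557}{26300} + \frac{30938 \frac{1}{-27012}}{C{\left(20,-221 \right)}} = - \frac{43557}{26300} + \frac{30938 \frac{1}{-27012}}{-38} = \left(-43557\right) \frac{1}{26300} + 30938 \left(- \frac{1}{27012}\right) \left(- \frac{1}{38}\right) = - \frac{43557}{26300} - - \frac{15469}{513228} = - \frac{43557}{26300} + \frac{15469}{513228} = - \frac{1371739831}{843618525}$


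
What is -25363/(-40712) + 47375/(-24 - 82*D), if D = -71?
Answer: 1037892837/118024088 ≈ 8.7939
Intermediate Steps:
-25363/(-40712) + 47375/(-24 - 82*D) = -25363/(-40712) + 47375/(-24 - 82*(-71)) = -25363*(-1/40712) + 47375/(-24 + 5822) = 25363/40712 + 47375/5798 = 1037892837/118024088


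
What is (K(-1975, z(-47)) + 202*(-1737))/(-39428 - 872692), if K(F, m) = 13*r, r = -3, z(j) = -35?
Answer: 116971/304040 ≈ 0.38472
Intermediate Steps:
K(F, m) = -39 (K(F, m) = 13*(-3) = -39)
(K(-1975, z(-47)) + 202*(-1737))/(-39428 - 872692) = (-39 + 202*(-1737))/(-39428 - 872692) = (-39 - 350874)/(-912120) = -350913*(-1/912120) = 116971/304040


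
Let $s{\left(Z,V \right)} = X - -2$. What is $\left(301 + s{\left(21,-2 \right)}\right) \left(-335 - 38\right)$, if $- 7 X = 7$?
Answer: $-112646$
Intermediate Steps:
$X = -1$ ($X = \left(- \frac{1}{7}\right) 7 = -1$)
$s{\left(Z,V \right)} = 1$ ($s{\left(Z,V \right)} = -1 - -2 = -1 + 2 = 1$)
$\left(301 + s{\left(21,-2 \right)}\right) \left(-335 - 38\right) = \left(301 + 1\right) \left(-335 - 38\right) = 302 \left(-373\right) = -112646$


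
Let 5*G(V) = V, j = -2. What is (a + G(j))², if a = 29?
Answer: 20449/25 ≈ 817.96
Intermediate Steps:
G(V) = V/5
(a + G(j))² = (29 + (⅕)*(-2))² = (29 - ⅖)² = (143/5)² = 20449/25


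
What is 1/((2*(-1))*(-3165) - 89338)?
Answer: -1/83008 ≈ -1.2047e-5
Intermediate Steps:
1/((2*(-1))*(-3165) - 89338) = 1/(-2*(-3165) - 89338) = 1/(6330 - 89338) = 1/(-83008) = -1/83008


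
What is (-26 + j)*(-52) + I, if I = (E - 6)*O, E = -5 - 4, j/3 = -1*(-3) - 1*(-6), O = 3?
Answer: -97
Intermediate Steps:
j = 27 (j = 3*(-1*(-3) - 1*(-6)) = 3*(3 + 6) = 3*9 = 27)
E = -9
I = -45 (I = (-9 - 6)*3 = -15*3 = -45)
(-26 + j)*(-52) + I = (-26 + 27)*(-52) - 45 = 1*(-52) - 45 = -52 - 45 = -97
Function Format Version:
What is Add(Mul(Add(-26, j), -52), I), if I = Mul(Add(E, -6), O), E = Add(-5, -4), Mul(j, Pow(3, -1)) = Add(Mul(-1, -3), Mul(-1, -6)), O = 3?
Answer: -97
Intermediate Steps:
j = 27 (j = Mul(3, Add(Mul(-1, -3), Mul(-1, -6))) = Mul(3, Add(3, 6)) = Mul(3, 9) = 27)
E = -9
I = -45 (I = Mul(Add(-9, -6), 3) = Mul(-15, 3) = -45)
Add(Mul(Add(-26, j), -52), I) = Add(Mul(Add(-26, 27), -52), -45) = Add(Mul(1, -52), -45) = Add(-52, -45) = -97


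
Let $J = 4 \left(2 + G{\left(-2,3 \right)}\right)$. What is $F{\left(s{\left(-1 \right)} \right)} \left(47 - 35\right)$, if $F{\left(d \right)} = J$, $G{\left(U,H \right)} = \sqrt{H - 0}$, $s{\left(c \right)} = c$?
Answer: $96 + 48 \sqrt{3} \approx 179.14$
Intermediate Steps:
$G{\left(U,H \right)} = \sqrt{H}$ ($G{\left(U,H \right)} = \sqrt{H + \left(-1 + 1\right)} = \sqrt{H + 0} = \sqrt{H}$)
$J = 8 + 4 \sqrt{3}$ ($J = 4 \left(2 + \sqrt{3}\right) = 8 + 4 \sqrt{3} \approx 14.928$)
$F{\left(d \right)} = 8 + 4 \sqrt{3}$
$F{\left(s{\left(-1 \right)} \right)} \left(47 - 35\right) = \left(8 + 4 \sqrt{3}\right) \left(47 - 35\right) = \left(8 + 4 \sqrt{3}\right) 12 = 96 + 48 \sqrt{3}$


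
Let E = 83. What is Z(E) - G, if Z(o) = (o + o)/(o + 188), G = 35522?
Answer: -9626296/271 ≈ -35521.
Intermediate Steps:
Z(o) = 2*o/(188 + o) (Z(o) = (2*o)/(188 + o) = 2*o/(188 + o))
Z(E) - G = 2*83/(188 + 83) - 1*35522 = 2*83/271 - 35522 = 2*83*(1/271) - 35522 = 166/271 - 35522 = -9626296/271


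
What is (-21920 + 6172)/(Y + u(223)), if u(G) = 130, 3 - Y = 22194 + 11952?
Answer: 15748/34013 ≈ 0.46300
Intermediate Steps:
Y = -34143 (Y = 3 - (22194 + 11952) = 3 - 1*34146 = 3 - 34146 = -34143)
(-21920 + 6172)/(Y + u(223)) = (-21920 + 6172)/(-34143 + 130) = -15748/(-34013) = -15748*(-1/34013) = 15748/34013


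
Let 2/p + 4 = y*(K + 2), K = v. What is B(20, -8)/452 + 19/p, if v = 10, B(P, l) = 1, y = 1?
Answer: 34353/452 ≈ 76.002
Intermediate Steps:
K = 10
p = ¼ (p = 2/(-4 + 1*(10 + 2)) = 2/(-4 + 1*12) = 2/(-4 + 12) = 2/8 = 2*(⅛) = ¼ ≈ 0.25000)
B(20, -8)/452 + 19/p = 1/452 + 19/(¼) = 1*(1/452) + 19*4 = 1/452 + 76 = 34353/452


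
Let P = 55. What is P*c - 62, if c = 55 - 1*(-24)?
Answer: 4283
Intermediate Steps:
c = 79 (c = 55 + 24 = 79)
P*c - 62 = 55*79 - 62 = 4345 - 62 = 4283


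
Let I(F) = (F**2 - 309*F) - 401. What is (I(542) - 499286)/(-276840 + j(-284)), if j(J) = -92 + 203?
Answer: 124467/92243 ≈ 1.3493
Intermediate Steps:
I(F) = -401 + F**2 - 309*F
j(J) = 111
(I(542) - 499286)/(-276840 + j(-284)) = ((-401 + 542**2 - 309*542) - 499286)/(-276840 + 111) = ((-401 + 293764 - 167478) - 499286)/(-276729) = (125885 - 499286)*(-1/276729) = -373401*(-1/276729) = 124467/92243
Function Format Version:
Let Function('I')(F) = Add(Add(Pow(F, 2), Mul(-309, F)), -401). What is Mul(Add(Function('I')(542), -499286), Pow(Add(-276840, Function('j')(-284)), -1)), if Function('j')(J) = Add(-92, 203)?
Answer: Rational(124467, 92243) ≈ 1.3493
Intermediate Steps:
Function('I')(F) = Add(-401, Pow(F, 2), Mul(-309, F))
Function('j')(J) = 111
Mul(Add(Function('I')(542), -499286), Pow(Add(-276840, Function('j')(-284)), -1)) = Mul(Add(Add(-401, Pow(542, 2), Mul(-309, 542)), -499286), Pow(Add(-276840, 111), -1)) = Mul(Add(Add(-401, 293764, -167478), -499286), Pow(-276729, -1)) = Mul(Add(125885, -499286), Rational(-1, 276729)) = Mul(-373401, Rational(-1, 276729)) = Rational(124467, 92243)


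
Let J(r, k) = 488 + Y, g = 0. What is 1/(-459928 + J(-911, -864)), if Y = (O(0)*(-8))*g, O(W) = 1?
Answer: -1/459440 ≈ -2.1766e-6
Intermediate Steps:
Y = 0 (Y = (1*(-8))*0 = -8*0 = 0)
J(r, k) = 488 (J(r, k) = 488 + 0 = 488)
1/(-459928 + J(-911, -864)) = 1/(-459928 + 488) = 1/(-459440) = -1/459440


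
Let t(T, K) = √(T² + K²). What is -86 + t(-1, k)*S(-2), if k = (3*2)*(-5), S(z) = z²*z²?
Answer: -86 + 16*√901 ≈ 394.27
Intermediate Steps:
S(z) = z⁴
k = -30 (k = 6*(-5) = -30)
t(T, K) = √(K² + T²)
-86 + t(-1, k)*S(-2) = -86 + √((-30)² + (-1)²)*(-2)⁴ = -86 + √(900 + 1)*16 = -86 + √901*16 = -86 + 16*√901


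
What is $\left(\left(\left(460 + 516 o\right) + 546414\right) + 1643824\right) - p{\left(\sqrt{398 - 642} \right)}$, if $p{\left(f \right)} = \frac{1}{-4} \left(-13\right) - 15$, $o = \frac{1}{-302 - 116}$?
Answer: $\frac{1831432319}{836} \approx 2.1907 \cdot 10^{6}$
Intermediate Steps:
$o = - \frac{1}{418}$ ($o = \frac{1}{-418} = - \frac{1}{418} \approx -0.0023923$)
$p{\left(f \right)} = - \frac{47}{4}$ ($p{\left(f \right)} = \left(- \frac{1}{4}\right) \left(-13\right) - 15 = \frac{13}{4} - 15 = - \frac{47}{4}$)
$\left(\left(\left(460 + 516 o\right) + 546414\right) + 1643824\right) - p{\left(\sqrt{398 - 642} \right)} = \left(\left(\left(460 + 516 \left(- \frac{1}{418}\right)\right) + 546414\right) + 1643824\right) - - \frac{47}{4} = \left(\left(\left(460 - \frac{258}{209}\right) + 546414\right) + 1643824\right) + \frac{47}{4} = \left(\left(\frac{95882}{209} + 546414\right) + 1643824\right) + \frac{47}{4} = \left(\frac{114296408}{209} + 1643824\right) + \frac{47}{4} = \frac{457855624}{209} + \frac{47}{4} = \frac{1831432319}{836}$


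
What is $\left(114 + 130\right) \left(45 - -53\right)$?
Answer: $23912$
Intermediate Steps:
$\left(114 + 130\right) \left(45 - -53\right) = 244 \left(45 + 53\right) = 244 \cdot 98 = 23912$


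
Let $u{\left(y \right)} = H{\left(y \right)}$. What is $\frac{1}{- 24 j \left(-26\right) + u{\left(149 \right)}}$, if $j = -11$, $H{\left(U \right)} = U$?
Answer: $- \frac{1}{6715} \approx -0.00014892$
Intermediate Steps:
$u{\left(y \right)} = y$
$\frac{1}{- 24 j \left(-26\right) + u{\left(149 \right)}} = \frac{1}{\left(-24\right) \left(-11\right) \left(-26\right) + 149} = \frac{1}{264 \left(-26\right) + 149} = \frac{1}{-6864 + 149} = \frac{1}{-6715} = - \frac{1}{6715}$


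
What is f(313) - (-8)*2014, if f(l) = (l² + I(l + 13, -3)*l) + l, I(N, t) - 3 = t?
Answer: 114394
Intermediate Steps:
I(N, t) = 3 + t
f(l) = l + l² (f(l) = (l² + (3 - 3)*l) + l = (l² + 0*l) + l = (l² + 0) + l = l² + l = l + l²)
f(313) - (-8)*2014 = 313*(1 + 313) - (-8)*2014 = 313*314 - 1*(-16112) = 98282 + 16112 = 114394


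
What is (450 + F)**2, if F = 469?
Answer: 844561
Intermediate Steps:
(450 + F)**2 = (450 + 469)**2 = 919**2 = 844561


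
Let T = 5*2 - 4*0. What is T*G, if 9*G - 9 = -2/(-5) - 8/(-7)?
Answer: 82/7 ≈ 11.714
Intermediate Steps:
T = 10 (T = 10 + 0 = 10)
G = 41/35 (G = 1 + (-2/(-5) - 8/(-7))/9 = 1 + (-2*(-⅕) - 8*(-⅐))/9 = 1 + (⅖ + 8/7)/9 = 1 + (⅑)*(54/35) = 1 + 6/35 = 41/35 ≈ 1.1714)
T*G = 10*(41/35) = 82/7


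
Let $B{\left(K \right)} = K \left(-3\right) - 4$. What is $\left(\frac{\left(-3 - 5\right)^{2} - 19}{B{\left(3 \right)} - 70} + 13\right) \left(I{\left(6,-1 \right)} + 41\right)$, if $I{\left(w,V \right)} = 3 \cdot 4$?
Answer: $\frac{54802}{83} \approx 660.26$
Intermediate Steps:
$I{\left(w,V \right)} = 12$
$B{\left(K \right)} = -4 - 3 K$ ($B{\left(K \right)} = - 3 K - 4 = -4 - 3 K$)
$\left(\frac{\left(-3 - 5\right)^{2} - 19}{B{\left(3 \right)} - 70} + 13\right) \left(I{\left(6,-1 \right)} + 41\right) = \left(\frac{\left(-3 - 5\right)^{2} - 19}{\left(-4 - 9\right) - 70} + 13\right) \left(12 + 41\right) = \left(\frac{\left(-8\right)^{2} - 19}{\left(-4 - 9\right) - 70} + 13\right) 53 = \left(\frac{64 - 19}{-13 - 70} + 13\right) 53 = \left(\frac{45}{-83} + 13\right) 53 = \left(45 \left(- \frac{1}{83}\right) + 13\right) 53 = \left(- \frac{45}{83} + 13\right) 53 = \frac{1034}{83} \cdot 53 = \frac{54802}{83}$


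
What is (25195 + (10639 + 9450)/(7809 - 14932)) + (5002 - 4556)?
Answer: 182620754/7123 ≈ 25638.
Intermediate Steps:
(25195 + (10639 + 9450)/(7809 - 14932)) + (5002 - 4556) = (25195 + 20089/(-7123)) + 446 = (25195 + 20089*(-1/7123)) + 446 = (25195 - 20089/7123) + 446 = 179443896/7123 + 446 = 182620754/7123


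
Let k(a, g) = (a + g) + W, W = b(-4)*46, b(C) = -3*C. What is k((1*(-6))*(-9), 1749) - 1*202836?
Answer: -200481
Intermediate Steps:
W = 552 (W = -3*(-4)*46 = 12*46 = 552)
k(a, g) = 552 + a + g (k(a, g) = (a + g) + 552 = 552 + a + g)
k((1*(-6))*(-9), 1749) - 1*202836 = (552 + (1*(-6))*(-9) + 1749) - 1*202836 = (552 - 6*(-9) + 1749) - 202836 = (552 + 54 + 1749) - 202836 = 2355 - 202836 = -200481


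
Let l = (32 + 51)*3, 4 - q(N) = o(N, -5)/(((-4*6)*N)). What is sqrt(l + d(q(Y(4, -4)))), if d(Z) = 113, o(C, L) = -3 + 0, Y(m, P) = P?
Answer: sqrt(362) ≈ 19.026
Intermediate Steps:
o(C, L) = -3
q(N) = 4 - 1/(8*N) (q(N) = 4 - (-3)/((-4*6)*N) = 4 - (-3)/((-24*N)) = 4 - (-3)*(-1/(24*N)) = 4 - 1/(8*N))
l = 249 (l = 83*3 = 249)
sqrt(l + d(q(Y(4, -4)))) = sqrt(249 + 113) = sqrt(362)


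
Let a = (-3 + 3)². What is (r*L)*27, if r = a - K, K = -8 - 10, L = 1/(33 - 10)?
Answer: 486/23 ≈ 21.130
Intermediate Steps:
L = 1/23 ≈ 0.043478
K = -18
a = 0 (a = 0² = 0)
r = 18 (r = 0 - 1*(-18) = 0 + 18 = 18)
(r*L)*27 = (18*(1/23))*27 = (18/23)*27 = 486/23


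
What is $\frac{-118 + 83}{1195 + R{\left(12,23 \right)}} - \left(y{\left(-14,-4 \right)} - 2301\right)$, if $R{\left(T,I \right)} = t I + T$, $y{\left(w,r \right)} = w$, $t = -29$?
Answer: $\frac{250013}{108} \approx 2314.9$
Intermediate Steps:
$R{\left(T,I \right)} = T - 29 I$ ($R{\left(T,I \right)} = - 29 I + T = T - 29 I$)
$\frac{-118 + 83}{1195 + R{\left(12,23 \right)}} - \left(y{\left(-14,-4 \right)} - 2301\right) = \frac{-118 + 83}{1195 + \left(12 - 667\right)} - \left(-14 - 2301\right) = - \frac{35}{1195 + \left(12 - 667\right)} - -2315 = - \frac{35}{1195 - 655} + 2315 = - \frac{35}{540} + 2315 = \left(-35\right) \frac{1}{540} + 2315 = - \frac{7}{108} + 2315 = \frac{250013}{108}$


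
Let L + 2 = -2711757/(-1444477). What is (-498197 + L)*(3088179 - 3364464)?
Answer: 198824158477088310/1444477 ≈ 1.3764e+11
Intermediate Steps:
L = -177197/1444477 (L = -2 - 2711757/(-1444477) = -2 - 2711757*(-1/1444477) = -2 + 2711757/1444477 = -177197/1444477 ≈ -0.12267)
(-498197 + L)*(3088179 - 3364464) = (-498197 - 177197/1444477)*(3088179 - 3364464) = -719634285166/1444477*(-276285) = 198824158477088310/1444477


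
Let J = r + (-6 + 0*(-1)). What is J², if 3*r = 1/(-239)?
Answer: 18515809/514089 ≈ 36.017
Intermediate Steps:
r = -1/717 (r = (⅓)/(-239) = (⅓)*(-1/239) = -1/717 ≈ -0.0013947)
J = -4303/717 (J = -1/717 + (-6 + 0*(-1)) = -1/717 + (-6 + 0) = -1/717 - 6 = -4303/717 ≈ -6.0014)
J² = (-4303/717)² = 18515809/514089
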